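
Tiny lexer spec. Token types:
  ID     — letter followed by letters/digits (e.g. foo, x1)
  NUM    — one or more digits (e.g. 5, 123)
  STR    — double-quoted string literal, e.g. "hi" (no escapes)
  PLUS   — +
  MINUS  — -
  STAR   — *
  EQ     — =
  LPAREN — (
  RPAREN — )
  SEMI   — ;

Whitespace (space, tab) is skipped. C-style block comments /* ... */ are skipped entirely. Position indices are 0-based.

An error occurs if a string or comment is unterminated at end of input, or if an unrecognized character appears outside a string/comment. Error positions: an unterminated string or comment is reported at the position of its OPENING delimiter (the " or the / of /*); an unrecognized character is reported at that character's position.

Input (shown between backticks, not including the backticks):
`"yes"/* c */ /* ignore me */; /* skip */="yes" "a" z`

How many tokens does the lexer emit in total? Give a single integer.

Answer: 6

Derivation:
pos=0: enter STRING mode
pos=0: emit STR "yes" (now at pos=5)
pos=5: enter COMMENT mode (saw '/*')
exit COMMENT mode (now at pos=12)
pos=13: enter COMMENT mode (saw '/*')
exit COMMENT mode (now at pos=28)
pos=28: emit SEMI ';'
pos=30: enter COMMENT mode (saw '/*')
exit COMMENT mode (now at pos=40)
pos=40: emit EQ '='
pos=41: enter STRING mode
pos=41: emit STR "yes" (now at pos=46)
pos=47: enter STRING mode
pos=47: emit STR "a" (now at pos=50)
pos=51: emit ID 'z' (now at pos=52)
DONE. 6 tokens: [STR, SEMI, EQ, STR, STR, ID]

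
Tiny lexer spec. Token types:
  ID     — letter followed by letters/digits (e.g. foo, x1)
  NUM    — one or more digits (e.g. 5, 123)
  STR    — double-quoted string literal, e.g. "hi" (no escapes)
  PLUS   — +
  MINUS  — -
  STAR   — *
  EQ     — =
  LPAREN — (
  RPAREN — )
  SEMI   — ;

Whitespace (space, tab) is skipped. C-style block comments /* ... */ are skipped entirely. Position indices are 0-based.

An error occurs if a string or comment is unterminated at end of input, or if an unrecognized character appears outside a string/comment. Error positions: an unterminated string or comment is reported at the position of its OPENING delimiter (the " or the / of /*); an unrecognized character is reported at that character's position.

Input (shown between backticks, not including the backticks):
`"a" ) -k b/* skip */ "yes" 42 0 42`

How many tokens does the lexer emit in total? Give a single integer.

Answer: 9

Derivation:
pos=0: enter STRING mode
pos=0: emit STR "a" (now at pos=3)
pos=4: emit RPAREN ')'
pos=6: emit MINUS '-'
pos=7: emit ID 'k' (now at pos=8)
pos=9: emit ID 'b' (now at pos=10)
pos=10: enter COMMENT mode (saw '/*')
exit COMMENT mode (now at pos=20)
pos=21: enter STRING mode
pos=21: emit STR "yes" (now at pos=26)
pos=27: emit NUM '42' (now at pos=29)
pos=30: emit NUM '0' (now at pos=31)
pos=32: emit NUM '42' (now at pos=34)
DONE. 9 tokens: [STR, RPAREN, MINUS, ID, ID, STR, NUM, NUM, NUM]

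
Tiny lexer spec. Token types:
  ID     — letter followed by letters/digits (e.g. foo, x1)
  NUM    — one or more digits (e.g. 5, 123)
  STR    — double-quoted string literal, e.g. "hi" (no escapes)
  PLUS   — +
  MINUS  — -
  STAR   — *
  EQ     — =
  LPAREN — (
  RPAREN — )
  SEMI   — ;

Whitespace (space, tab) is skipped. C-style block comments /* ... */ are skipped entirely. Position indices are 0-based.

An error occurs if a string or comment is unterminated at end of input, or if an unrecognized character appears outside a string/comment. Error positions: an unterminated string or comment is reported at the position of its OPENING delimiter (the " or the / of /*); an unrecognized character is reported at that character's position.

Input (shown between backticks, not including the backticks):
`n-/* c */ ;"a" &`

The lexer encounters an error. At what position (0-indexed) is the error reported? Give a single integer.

pos=0: emit ID 'n' (now at pos=1)
pos=1: emit MINUS '-'
pos=2: enter COMMENT mode (saw '/*')
exit COMMENT mode (now at pos=9)
pos=10: emit SEMI ';'
pos=11: enter STRING mode
pos=11: emit STR "a" (now at pos=14)
pos=15: ERROR — unrecognized char '&'

Answer: 15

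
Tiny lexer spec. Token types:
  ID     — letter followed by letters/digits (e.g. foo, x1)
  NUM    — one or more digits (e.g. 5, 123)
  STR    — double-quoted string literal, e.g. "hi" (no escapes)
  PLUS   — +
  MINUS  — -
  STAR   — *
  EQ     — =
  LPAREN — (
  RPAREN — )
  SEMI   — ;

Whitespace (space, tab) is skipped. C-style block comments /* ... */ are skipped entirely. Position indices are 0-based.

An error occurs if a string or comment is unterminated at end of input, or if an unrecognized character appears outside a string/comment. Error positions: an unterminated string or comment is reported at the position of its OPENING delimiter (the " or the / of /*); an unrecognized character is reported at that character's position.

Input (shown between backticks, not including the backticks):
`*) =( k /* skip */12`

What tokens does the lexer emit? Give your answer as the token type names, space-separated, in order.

pos=0: emit STAR '*'
pos=1: emit RPAREN ')'
pos=3: emit EQ '='
pos=4: emit LPAREN '('
pos=6: emit ID 'k' (now at pos=7)
pos=8: enter COMMENT mode (saw '/*')
exit COMMENT mode (now at pos=18)
pos=18: emit NUM '12' (now at pos=20)
DONE. 6 tokens: [STAR, RPAREN, EQ, LPAREN, ID, NUM]

Answer: STAR RPAREN EQ LPAREN ID NUM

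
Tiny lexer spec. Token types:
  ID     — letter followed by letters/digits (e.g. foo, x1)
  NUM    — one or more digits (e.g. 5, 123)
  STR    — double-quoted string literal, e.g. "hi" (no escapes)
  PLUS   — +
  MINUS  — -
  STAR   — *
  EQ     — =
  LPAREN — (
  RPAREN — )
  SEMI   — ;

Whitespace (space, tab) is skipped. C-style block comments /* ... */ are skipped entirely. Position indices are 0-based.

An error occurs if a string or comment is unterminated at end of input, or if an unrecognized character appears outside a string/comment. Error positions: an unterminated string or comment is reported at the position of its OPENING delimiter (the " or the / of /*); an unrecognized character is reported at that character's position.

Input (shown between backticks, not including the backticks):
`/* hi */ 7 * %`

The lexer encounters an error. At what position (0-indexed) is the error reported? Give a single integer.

Answer: 13

Derivation:
pos=0: enter COMMENT mode (saw '/*')
exit COMMENT mode (now at pos=8)
pos=9: emit NUM '7' (now at pos=10)
pos=11: emit STAR '*'
pos=13: ERROR — unrecognized char '%'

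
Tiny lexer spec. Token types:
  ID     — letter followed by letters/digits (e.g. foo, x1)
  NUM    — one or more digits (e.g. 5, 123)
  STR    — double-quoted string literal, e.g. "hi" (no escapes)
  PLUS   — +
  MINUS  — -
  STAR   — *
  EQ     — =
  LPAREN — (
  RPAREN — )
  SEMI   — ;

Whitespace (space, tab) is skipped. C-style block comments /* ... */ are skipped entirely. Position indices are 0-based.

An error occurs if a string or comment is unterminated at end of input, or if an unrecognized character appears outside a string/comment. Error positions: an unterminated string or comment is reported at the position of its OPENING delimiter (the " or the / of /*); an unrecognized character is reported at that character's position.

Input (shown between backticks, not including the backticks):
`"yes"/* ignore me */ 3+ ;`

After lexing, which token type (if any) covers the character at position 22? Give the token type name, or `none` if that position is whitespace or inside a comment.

pos=0: enter STRING mode
pos=0: emit STR "yes" (now at pos=5)
pos=5: enter COMMENT mode (saw '/*')
exit COMMENT mode (now at pos=20)
pos=21: emit NUM '3' (now at pos=22)
pos=22: emit PLUS '+'
pos=24: emit SEMI ';'
DONE. 4 tokens: [STR, NUM, PLUS, SEMI]
Position 22: char is '+' -> PLUS

Answer: PLUS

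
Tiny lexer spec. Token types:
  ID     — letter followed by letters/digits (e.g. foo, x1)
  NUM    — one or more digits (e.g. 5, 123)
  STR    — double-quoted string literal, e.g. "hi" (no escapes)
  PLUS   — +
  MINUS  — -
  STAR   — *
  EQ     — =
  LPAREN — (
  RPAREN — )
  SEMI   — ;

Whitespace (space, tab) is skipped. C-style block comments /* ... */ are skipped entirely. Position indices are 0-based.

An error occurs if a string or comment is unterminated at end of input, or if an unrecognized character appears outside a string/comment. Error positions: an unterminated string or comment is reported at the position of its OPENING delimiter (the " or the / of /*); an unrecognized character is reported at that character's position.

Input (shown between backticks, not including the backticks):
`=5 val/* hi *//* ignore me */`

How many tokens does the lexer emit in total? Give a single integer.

Answer: 3

Derivation:
pos=0: emit EQ '='
pos=1: emit NUM '5' (now at pos=2)
pos=3: emit ID 'val' (now at pos=6)
pos=6: enter COMMENT mode (saw '/*')
exit COMMENT mode (now at pos=14)
pos=14: enter COMMENT mode (saw '/*')
exit COMMENT mode (now at pos=29)
DONE. 3 tokens: [EQ, NUM, ID]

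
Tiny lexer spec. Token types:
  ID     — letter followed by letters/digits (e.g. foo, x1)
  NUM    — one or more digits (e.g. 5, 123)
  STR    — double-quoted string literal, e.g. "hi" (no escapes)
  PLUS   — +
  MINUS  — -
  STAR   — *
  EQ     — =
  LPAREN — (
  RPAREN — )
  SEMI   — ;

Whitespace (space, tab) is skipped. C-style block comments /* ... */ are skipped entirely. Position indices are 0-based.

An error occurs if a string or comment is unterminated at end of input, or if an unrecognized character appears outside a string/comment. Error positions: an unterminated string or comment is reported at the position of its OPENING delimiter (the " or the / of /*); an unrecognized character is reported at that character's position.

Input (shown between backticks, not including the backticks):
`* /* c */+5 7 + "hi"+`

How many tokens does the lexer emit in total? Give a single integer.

Answer: 7

Derivation:
pos=0: emit STAR '*'
pos=2: enter COMMENT mode (saw '/*')
exit COMMENT mode (now at pos=9)
pos=9: emit PLUS '+'
pos=10: emit NUM '5' (now at pos=11)
pos=12: emit NUM '7' (now at pos=13)
pos=14: emit PLUS '+'
pos=16: enter STRING mode
pos=16: emit STR "hi" (now at pos=20)
pos=20: emit PLUS '+'
DONE. 7 tokens: [STAR, PLUS, NUM, NUM, PLUS, STR, PLUS]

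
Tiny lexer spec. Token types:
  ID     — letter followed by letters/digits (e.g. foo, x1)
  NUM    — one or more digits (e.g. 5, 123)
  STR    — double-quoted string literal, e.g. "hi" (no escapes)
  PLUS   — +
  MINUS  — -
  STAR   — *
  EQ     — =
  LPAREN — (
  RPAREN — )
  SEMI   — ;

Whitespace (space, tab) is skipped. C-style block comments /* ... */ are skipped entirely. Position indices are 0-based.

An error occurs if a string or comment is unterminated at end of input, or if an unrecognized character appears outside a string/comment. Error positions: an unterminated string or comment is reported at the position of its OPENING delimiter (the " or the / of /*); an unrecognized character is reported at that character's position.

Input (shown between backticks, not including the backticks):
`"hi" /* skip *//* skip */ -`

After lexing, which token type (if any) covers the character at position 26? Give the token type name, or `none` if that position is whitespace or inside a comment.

Answer: MINUS

Derivation:
pos=0: enter STRING mode
pos=0: emit STR "hi" (now at pos=4)
pos=5: enter COMMENT mode (saw '/*')
exit COMMENT mode (now at pos=15)
pos=15: enter COMMENT mode (saw '/*')
exit COMMENT mode (now at pos=25)
pos=26: emit MINUS '-'
DONE. 2 tokens: [STR, MINUS]
Position 26: char is '-' -> MINUS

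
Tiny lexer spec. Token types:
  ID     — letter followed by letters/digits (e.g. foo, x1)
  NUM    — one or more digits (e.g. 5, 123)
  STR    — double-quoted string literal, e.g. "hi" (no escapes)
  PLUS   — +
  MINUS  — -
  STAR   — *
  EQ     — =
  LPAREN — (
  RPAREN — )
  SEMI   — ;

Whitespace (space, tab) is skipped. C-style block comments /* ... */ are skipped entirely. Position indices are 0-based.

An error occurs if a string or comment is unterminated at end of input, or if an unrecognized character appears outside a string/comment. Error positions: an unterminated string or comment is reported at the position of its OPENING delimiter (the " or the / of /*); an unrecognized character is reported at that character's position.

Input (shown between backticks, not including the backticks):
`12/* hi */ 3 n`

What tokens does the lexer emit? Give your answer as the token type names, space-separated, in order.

pos=0: emit NUM '12' (now at pos=2)
pos=2: enter COMMENT mode (saw '/*')
exit COMMENT mode (now at pos=10)
pos=11: emit NUM '3' (now at pos=12)
pos=13: emit ID 'n' (now at pos=14)
DONE. 3 tokens: [NUM, NUM, ID]

Answer: NUM NUM ID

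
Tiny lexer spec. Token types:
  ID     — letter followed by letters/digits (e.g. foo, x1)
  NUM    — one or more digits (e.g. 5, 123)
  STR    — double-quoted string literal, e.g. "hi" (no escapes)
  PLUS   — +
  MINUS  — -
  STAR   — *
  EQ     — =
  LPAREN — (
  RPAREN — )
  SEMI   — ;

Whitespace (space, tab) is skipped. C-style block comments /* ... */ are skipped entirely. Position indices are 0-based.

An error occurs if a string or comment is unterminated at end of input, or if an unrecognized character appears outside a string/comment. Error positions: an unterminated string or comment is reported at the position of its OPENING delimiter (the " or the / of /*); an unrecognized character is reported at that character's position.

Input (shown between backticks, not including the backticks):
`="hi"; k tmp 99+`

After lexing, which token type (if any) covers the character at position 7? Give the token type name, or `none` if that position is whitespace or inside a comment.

pos=0: emit EQ '='
pos=1: enter STRING mode
pos=1: emit STR "hi" (now at pos=5)
pos=5: emit SEMI ';'
pos=7: emit ID 'k' (now at pos=8)
pos=9: emit ID 'tmp' (now at pos=12)
pos=13: emit NUM '99' (now at pos=15)
pos=15: emit PLUS '+'
DONE. 7 tokens: [EQ, STR, SEMI, ID, ID, NUM, PLUS]
Position 7: char is 'k' -> ID

Answer: ID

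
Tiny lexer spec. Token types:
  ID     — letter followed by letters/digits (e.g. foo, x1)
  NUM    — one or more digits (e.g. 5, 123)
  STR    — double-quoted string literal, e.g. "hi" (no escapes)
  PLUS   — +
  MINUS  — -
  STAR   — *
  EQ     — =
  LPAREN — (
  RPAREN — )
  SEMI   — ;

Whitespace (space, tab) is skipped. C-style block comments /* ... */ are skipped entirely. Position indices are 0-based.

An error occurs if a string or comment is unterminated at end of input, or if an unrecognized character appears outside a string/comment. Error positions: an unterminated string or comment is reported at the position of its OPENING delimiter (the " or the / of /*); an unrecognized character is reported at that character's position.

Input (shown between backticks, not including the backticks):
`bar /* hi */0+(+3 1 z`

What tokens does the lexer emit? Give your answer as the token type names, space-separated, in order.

Answer: ID NUM PLUS LPAREN PLUS NUM NUM ID

Derivation:
pos=0: emit ID 'bar' (now at pos=3)
pos=4: enter COMMENT mode (saw '/*')
exit COMMENT mode (now at pos=12)
pos=12: emit NUM '0' (now at pos=13)
pos=13: emit PLUS '+'
pos=14: emit LPAREN '('
pos=15: emit PLUS '+'
pos=16: emit NUM '3' (now at pos=17)
pos=18: emit NUM '1' (now at pos=19)
pos=20: emit ID 'z' (now at pos=21)
DONE. 8 tokens: [ID, NUM, PLUS, LPAREN, PLUS, NUM, NUM, ID]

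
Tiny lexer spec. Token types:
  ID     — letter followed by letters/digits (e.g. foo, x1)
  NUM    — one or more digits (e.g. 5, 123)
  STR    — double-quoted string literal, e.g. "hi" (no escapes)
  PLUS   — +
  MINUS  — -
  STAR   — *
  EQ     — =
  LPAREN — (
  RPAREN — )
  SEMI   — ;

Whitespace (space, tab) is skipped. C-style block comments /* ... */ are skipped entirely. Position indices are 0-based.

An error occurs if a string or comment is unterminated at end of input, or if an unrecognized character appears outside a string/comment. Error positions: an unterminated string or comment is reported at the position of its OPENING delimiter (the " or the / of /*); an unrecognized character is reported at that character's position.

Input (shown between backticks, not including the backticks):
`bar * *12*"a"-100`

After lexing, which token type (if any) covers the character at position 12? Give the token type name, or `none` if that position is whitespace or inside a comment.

Answer: STR

Derivation:
pos=0: emit ID 'bar' (now at pos=3)
pos=4: emit STAR '*'
pos=6: emit STAR '*'
pos=7: emit NUM '12' (now at pos=9)
pos=9: emit STAR '*'
pos=10: enter STRING mode
pos=10: emit STR "a" (now at pos=13)
pos=13: emit MINUS '-'
pos=14: emit NUM '100' (now at pos=17)
DONE. 8 tokens: [ID, STAR, STAR, NUM, STAR, STR, MINUS, NUM]
Position 12: char is '"' -> STR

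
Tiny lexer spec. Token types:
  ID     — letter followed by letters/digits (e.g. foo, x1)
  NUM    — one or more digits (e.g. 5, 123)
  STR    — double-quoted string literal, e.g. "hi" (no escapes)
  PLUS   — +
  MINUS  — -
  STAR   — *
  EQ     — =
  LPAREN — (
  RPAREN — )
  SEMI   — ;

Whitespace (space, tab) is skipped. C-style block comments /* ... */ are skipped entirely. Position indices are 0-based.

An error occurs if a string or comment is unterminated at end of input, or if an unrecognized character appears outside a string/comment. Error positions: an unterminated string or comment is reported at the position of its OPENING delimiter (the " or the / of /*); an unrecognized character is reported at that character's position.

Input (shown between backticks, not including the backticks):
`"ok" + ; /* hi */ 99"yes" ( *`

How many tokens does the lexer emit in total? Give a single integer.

Answer: 7

Derivation:
pos=0: enter STRING mode
pos=0: emit STR "ok" (now at pos=4)
pos=5: emit PLUS '+'
pos=7: emit SEMI ';'
pos=9: enter COMMENT mode (saw '/*')
exit COMMENT mode (now at pos=17)
pos=18: emit NUM '99' (now at pos=20)
pos=20: enter STRING mode
pos=20: emit STR "yes" (now at pos=25)
pos=26: emit LPAREN '('
pos=28: emit STAR '*'
DONE. 7 tokens: [STR, PLUS, SEMI, NUM, STR, LPAREN, STAR]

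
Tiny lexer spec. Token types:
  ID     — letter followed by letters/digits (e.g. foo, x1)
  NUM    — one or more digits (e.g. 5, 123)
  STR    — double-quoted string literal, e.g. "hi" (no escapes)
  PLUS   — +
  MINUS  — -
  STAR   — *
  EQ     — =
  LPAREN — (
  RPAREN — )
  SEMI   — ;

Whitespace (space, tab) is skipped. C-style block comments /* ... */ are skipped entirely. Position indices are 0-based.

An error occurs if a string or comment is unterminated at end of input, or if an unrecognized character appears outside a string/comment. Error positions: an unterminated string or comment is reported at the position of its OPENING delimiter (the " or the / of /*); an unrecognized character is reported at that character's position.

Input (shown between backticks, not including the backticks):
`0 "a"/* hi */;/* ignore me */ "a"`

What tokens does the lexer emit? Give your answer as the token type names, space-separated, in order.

Answer: NUM STR SEMI STR

Derivation:
pos=0: emit NUM '0' (now at pos=1)
pos=2: enter STRING mode
pos=2: emit STR "a" (now at pos=5)
pos=5: enter COMMENT mode (saw '/*')
exit COMMENT mode (now at pos=13)
pos=13: emit SEMI ';'
pos=14: enter COMMENT mode (saw '/*')
exit COMMENT mode (now at pos=29)
pos=30: enter STRING mode
pos=30: emit STR "a" (now at pos=33)
DONE. 4 tokens: [NUM, STR, SEMI, STR]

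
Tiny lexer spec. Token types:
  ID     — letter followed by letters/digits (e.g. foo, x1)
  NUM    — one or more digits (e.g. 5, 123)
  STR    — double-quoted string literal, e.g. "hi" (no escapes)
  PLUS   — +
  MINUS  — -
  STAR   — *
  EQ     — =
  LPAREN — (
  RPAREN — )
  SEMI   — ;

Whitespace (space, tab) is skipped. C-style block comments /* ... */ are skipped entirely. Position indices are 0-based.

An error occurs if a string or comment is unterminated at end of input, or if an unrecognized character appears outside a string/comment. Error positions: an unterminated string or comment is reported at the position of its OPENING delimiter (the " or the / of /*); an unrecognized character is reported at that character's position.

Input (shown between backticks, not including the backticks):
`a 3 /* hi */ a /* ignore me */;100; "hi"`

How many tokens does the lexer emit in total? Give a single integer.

pos=0: emit ID 'a' (now at pos=1)
pos=2: emit NUM '3' (now at pos=3)
pos=4: enter COMMENT mode (saw '/*')
exit COMMENT mode (now at pos=12)
pos=13: emit ID 'a' (now at pos=14)
pos=15: enter COMMENT mode (saw '/*')
exit COMMENT mode (now at pos=30)
pos=30: emit SEMI ';'
pos=31: emit NUM '100' (now at pos=34)
pos=34: emit SEMI ';'
pos=36: enter STRING mode
pos=36: emit STR "hi" (now at pos=40)
DONE. 7 tokens: [ID, NUM, ID, SEMI, NUM, SEMI, STR]

Answer: 7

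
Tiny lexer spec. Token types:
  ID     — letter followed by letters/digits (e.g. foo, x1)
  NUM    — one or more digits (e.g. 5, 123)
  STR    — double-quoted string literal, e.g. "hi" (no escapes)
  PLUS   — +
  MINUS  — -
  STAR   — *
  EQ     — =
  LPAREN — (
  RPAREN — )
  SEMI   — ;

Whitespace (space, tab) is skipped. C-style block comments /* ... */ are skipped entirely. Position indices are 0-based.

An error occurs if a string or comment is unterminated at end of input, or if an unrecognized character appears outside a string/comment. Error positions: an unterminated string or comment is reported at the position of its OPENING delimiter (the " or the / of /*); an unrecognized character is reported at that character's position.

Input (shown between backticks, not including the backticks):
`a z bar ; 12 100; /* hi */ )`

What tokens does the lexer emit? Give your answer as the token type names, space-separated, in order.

Answer: ID ID ID SEMI NUM NUM SEMI RPAREN

Derivation:
pos=0: emit ID 'a' (now at pos=1)
pos=2: emit ID 'z' (now at pos=3)
pos=4: emit ID 'bar' (now at pos=7)
pos=8: emit SEMI ';'
pos=10: emit NUM '12' (now at pos=12)
pos=13: emit NUM '100' (now at pos=16)
pos=16: emit SEMI ';'
pos=18: enter COMMENT mode (saw '/*')
exit COMMENT mode (now at pos=26)
pos=27: emit RPAREN ')'
DONE. 8 tokens: [ID, ID, ID, SEMI, NUM, NUM, SEMI, RPAREN]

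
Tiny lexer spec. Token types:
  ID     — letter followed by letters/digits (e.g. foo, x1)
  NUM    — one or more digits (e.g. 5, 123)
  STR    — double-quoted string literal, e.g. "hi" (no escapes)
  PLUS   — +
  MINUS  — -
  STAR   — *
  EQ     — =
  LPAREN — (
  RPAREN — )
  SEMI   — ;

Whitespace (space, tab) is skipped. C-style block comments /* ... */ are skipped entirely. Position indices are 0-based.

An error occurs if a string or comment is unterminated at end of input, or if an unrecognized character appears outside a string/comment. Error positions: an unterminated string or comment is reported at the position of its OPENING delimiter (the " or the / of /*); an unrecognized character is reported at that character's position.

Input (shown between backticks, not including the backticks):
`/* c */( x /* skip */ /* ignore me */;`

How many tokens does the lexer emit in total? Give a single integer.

Answer: 3

Derivation:
pos=0: enter COMMENT mode (saw '/*')
exit COMMENT mode (now at pos=7)
pos=7: emit LPAREN '('
pos=9: emit ID 'x' (now at pos=10)
pos=11: enter COMMENT mode (saw '/*')
exit COMMENT mode (now at pos=21)
pos=22: enter COMMENT mode (saw '/*')
exit COMMENT mode (now at pos=37)
pos=37: emit SEMI ';'
DONE. 3 tokens: [LPAREN, ID, SEMI]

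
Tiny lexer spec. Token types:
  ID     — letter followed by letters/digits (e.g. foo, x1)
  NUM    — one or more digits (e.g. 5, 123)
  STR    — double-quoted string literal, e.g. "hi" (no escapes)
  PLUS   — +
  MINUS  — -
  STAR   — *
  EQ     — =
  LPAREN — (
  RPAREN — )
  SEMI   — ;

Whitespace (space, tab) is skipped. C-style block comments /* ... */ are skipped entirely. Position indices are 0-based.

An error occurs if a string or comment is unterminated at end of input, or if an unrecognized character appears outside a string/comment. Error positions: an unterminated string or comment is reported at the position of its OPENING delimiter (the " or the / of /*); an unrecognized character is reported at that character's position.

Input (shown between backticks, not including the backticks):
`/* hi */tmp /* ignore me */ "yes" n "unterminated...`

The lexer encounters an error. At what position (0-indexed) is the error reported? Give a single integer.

pos=0: enter COMMENT mode (saw '/*')
exit COMMENT mode (now at pos=8)
pos=8: emit ID 'tmp' (now at pos=11)
pos=12: enter COMMENT mode (saw '/*')
exit COMMENT mode (now at pos=27)
pos=28: enter STRING mode
pos=28: emit STR "yes" (now at pos=33)
pos=34: emit ID 'n' (now at pos=35)
pos=36: enter STRING mode
pos=36: ERROR — unterminated string

Answer: 36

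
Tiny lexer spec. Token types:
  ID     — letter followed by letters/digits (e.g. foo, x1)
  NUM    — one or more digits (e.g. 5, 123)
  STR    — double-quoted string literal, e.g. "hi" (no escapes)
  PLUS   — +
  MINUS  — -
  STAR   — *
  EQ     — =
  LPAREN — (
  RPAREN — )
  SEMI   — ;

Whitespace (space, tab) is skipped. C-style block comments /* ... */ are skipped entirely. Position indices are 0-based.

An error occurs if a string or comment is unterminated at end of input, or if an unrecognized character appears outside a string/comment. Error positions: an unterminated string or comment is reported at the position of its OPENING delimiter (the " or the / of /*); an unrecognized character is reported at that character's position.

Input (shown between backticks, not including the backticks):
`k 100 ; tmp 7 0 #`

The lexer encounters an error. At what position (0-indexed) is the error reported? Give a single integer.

Answer: 16

Derivation:
pos=0: emit ID 'k' (now at pos=1)
pos=2: emit NUM '100' (now at pos=5)
pos=6: emit SEMI ';'
pos=8: emit ID 'tmp' (now at pos=11)
pos=12: emit NUM '7' (now at pos=13)
pos=14: emit NUM '0' (now at pos=15)
pos=16: ERROR — unrecognized char '#'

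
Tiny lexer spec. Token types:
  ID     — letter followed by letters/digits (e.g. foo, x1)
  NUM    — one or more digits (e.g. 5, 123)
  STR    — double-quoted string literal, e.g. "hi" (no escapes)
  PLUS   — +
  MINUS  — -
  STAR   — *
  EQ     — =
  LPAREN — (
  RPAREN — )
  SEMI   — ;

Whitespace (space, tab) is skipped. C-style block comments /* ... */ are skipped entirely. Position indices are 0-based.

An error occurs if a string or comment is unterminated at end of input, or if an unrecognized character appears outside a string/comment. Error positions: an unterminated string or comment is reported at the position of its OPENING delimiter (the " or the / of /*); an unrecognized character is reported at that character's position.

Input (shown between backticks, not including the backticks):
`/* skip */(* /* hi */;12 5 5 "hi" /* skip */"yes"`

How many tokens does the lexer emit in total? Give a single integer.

pos=0: enter COMMENT mode (saw '/*')
exit COMMENT mode (now at pos=10)
pos=10: emit LPAREN '('
pos=11: emit STAR '*'
pos=13: enter COMMENT mode (saw '/*')
exit COMMENT mode (now at pos=21)
pos=21: emit SEMI ';'
pos=22: emit NUM '12' (now at pos=24)
pos=25: emit NUM '5' (now at pos=26)
pos=27: emit NUM '5' (now at pos=28)
pos=29: enter STRING mode
pos=29: emit STR "hi" (now at pos=33)
pos=34: enter COMMENT mode (saw '/*')
exit COMMENT mode (now at pos=44)
pos=44: enter STRING mode
pos=44: emit STR "yes" (now at pos=49)
DONE. 8 tokens: [LPAREN, STAR, SEMI, NUM, NUM, NUM, STR, STR]

Answer: 8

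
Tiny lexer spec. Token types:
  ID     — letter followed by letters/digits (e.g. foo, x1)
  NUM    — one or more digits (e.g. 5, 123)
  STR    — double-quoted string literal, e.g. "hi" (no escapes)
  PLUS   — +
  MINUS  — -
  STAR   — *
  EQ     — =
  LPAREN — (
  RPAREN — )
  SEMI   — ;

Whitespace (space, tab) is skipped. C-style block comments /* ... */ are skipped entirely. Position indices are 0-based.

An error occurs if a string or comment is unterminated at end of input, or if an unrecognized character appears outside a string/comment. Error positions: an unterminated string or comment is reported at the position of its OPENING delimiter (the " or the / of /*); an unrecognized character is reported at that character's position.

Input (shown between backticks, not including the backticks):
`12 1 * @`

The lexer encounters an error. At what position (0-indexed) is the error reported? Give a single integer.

Answer: 7

Derivation:
pos=0: emit NUM '12' (now at pos=2)
pos=3: emit NUM '1' (now at pos=4)
pos=5: emit STAR '*'
pos=7: ERROR — unrecognized char '@'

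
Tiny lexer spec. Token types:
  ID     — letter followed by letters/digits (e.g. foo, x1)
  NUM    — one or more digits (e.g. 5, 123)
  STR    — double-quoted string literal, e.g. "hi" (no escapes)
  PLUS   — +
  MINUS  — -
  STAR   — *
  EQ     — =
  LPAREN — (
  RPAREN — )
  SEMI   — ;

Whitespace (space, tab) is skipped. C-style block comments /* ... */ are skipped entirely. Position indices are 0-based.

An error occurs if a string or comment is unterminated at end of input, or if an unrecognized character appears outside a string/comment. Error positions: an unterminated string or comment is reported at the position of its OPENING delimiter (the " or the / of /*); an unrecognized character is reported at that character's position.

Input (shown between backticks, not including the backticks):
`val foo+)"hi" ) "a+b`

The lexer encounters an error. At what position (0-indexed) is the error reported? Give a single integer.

Answer: 16

Derivation:
pos=0: emit ID 'val' (now at pos=3)
pos=4: emit ID 'foo' (now at pos=7)
pos=7: emit PLUS '+'
pos=8: emit RPAREN ')'
pos=9: enter STRING mode
pos=9: emit STR "hi" (now at pos=13)
pos=14: emit RPAREN ')'
pos=16: enter STRING mode
pos=16: ERROR — unterminated string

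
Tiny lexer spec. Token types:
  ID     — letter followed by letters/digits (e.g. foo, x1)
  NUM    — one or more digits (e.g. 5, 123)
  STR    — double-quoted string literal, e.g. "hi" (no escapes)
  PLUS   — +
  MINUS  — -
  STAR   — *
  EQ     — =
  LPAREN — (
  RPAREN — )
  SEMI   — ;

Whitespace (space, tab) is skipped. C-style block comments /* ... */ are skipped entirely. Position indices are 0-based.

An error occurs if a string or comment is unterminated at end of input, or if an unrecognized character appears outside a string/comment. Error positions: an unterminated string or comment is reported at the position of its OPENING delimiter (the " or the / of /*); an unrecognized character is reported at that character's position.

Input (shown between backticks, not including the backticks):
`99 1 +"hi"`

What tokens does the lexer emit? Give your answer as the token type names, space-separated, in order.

Answer: NUM NUM PLUS STR

Derivation:
pos=0: emit NUM '99' (now at pos=2)
pos=3: emit NUM '1' (now at pos=4)
pos=5: emit PLUS '+'
pos=6: enter STRING mode
pos=6: emit STR "hi" (now at pos=10)
DONE. 4 tokens: [NUM, NUM, PLUS, STR]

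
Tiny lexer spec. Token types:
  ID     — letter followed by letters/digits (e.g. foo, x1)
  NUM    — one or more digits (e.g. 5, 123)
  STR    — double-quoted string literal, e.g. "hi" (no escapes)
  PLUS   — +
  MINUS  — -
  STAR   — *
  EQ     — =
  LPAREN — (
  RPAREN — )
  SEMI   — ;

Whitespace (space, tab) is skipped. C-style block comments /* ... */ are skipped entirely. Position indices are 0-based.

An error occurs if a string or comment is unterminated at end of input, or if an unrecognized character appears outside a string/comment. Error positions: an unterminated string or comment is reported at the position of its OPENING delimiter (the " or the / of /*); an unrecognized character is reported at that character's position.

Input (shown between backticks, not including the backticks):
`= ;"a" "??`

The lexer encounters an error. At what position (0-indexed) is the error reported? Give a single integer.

Answer: 7

Derivation:
pos=0: emit EQ '='
pos=2: emit SEMI ';'
pos=3: enter STRING mode
pos=3: emit STR "a" (now at pos=6)
pos=7: enter STRING mode
pos=7: ERROR — unterminated string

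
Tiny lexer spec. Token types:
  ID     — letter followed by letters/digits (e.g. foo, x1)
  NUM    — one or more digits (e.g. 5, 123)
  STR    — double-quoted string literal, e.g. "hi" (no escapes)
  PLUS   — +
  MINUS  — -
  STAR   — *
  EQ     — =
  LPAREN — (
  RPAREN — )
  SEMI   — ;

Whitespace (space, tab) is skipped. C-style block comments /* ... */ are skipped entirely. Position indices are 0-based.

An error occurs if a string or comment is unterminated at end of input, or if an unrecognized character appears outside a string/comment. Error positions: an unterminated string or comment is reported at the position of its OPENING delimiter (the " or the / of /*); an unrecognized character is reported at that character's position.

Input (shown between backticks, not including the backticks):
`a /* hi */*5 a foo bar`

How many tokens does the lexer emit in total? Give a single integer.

Answer: 6

Derivation:
pos=0: emit ID 'a' (now at pos=1)
pos=2: enter COMMENT mode (saw '/*')
exit COMMENT mode (now at pos=10)
pos=10: emit STAR '*'
pos=11: emit NUM '5' (now at pos=12)
pos=13: emit ID 'a' (now at pos=14)
pos=15: emit ID 'foo' (now at pos=18)
pos=19: emit ID 'bar' (now at pos=22)
DONE. 6 tokens: [ID, STAR, NUM, ID, ID, ID]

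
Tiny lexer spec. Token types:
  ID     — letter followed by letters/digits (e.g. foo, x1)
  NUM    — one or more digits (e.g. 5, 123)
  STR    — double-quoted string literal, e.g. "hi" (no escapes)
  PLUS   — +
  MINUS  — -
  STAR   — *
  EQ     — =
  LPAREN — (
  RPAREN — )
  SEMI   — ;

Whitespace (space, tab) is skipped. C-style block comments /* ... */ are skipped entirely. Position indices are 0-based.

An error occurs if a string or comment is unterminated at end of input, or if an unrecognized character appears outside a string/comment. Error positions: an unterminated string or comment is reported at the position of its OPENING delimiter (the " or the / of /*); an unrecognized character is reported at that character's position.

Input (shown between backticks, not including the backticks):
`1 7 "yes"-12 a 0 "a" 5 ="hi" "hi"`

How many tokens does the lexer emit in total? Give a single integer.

Answer: 12

Derivation:
pos=0: emit NUM '1' (now at pos=1)
pos=2: emit NUM '7' (now at pos=3)
pos=4: enter STRING mode
pos=4: emit STR "yes" (now at pos=9)
pos=9: emit MINUS '-'
pos=10: emit NUM '12' (now at pos=12)
pos=13: emit ID 'a' (now at pos=14)
pos=15: emit NUM '0' (now at pos=16)
pos=17: enter STRING mode
pos=17: emit STR "a" (now at pos=20)
pos=21: emit NUM '5' (now at pos=22)
pos=23: emit EQ '='
pos=24: enter STRING mode
pos=24: emit STR "hi" (now at pos=28)
pos=29: enter STRING mode
pos=29: emit STR "hi" (now at pos=33)
DONE. 12 tokens: [NUM, NUM, STR, MINUS, NUM, ID, NUM, STR, NUM, EQ, STR, STR]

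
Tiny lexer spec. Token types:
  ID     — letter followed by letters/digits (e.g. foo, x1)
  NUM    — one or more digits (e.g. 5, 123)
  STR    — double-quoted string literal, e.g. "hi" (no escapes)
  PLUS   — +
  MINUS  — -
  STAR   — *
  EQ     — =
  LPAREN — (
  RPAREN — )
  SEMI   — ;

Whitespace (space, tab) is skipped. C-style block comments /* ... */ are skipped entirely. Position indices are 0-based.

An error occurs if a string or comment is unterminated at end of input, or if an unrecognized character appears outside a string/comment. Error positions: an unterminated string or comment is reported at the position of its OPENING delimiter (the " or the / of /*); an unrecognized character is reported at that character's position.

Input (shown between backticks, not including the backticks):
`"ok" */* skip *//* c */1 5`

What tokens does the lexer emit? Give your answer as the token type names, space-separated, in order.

pos=0: enter STRING mode
pos=0: emit STR "ok" (now at pos=4)
pos=5: emit STAR '*'
pos=6: enter COMMENT mode (saw '/*')
exit COMMENT mode (now at pos=16)
pos=16: enter COMMENT mode (saw '/*')
exit COMMENT mode (now at pos=23)
pos=23: emit NUM '1' (now at pos=24)
pos=25: emit NUM '5' (now at pos=26)
DONE. 4 tokens: [STR, STAR, NUM, NUM]

Answer: STR STAR NUM NUM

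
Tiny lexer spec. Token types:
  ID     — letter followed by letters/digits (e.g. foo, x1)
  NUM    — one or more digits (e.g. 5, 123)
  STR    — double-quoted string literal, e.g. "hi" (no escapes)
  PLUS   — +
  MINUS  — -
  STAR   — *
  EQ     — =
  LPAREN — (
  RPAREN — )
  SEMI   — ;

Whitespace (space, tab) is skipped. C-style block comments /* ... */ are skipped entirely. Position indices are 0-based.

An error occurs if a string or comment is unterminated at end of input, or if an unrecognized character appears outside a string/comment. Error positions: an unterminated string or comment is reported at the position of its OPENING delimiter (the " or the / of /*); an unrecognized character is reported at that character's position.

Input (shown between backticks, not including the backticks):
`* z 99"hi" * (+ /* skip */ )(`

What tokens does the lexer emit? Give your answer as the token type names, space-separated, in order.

pos=0: emit STAR '*'
pos=2: emit ID 'z' (now at pos=3)
pos=4: emit NUM '99' (now at pos=6)
pos=6: enter STRING mode
pos=6: emit STR "hi" (now at pos=10)
pos=11: emit STAR '*'
pos=13: emit LPAREN '('
pos=14: emit PLUS '+'
pos=16: enter COMMENT mode (saw '/*')
exit COMMENT mode (now at pos=26)
pos=27: emit RPAREN ')'
pos=28: emit LPAREN '('
DONE. 9 tokens: [STAR, ID, NUM, STR, STAR, LPAREN, PLUS, RPAREN, LPAREN]

Answer: STAR ID NUM STR STAR LPAREN PLUS RPAREN LPAREN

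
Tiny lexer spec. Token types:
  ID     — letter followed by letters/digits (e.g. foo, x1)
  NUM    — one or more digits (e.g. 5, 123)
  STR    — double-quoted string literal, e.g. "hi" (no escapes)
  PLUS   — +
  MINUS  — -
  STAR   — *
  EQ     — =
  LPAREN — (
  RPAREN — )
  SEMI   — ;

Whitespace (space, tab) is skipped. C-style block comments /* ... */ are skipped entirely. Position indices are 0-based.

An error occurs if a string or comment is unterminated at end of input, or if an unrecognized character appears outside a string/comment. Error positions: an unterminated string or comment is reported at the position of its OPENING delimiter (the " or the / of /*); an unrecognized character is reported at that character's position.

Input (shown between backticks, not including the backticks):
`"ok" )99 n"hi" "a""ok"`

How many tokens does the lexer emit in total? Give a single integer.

pos=0: enter STRING mode
pos=0: emit STR "ok" (now at pos=4)
pos=5: emit RPAREN ')'
pos=6: emit NUM '99' (now at pos=8)
pos=9: emit ID 'n' (now at pos=10)
pos=10: enter STRING mode
pos=10: emit STR "hi" (now at pos=14)
pos=15: enter STRING mode
pos=15: emit STR "a" (now at pos=18)
pos=18: enter STRING mode
pos=18: emit STR "ok" (now at pos=22)
DONE. 7 tokens: [STR, RPAREN, NUM, ID, STR, STR, STR]

Answer: 7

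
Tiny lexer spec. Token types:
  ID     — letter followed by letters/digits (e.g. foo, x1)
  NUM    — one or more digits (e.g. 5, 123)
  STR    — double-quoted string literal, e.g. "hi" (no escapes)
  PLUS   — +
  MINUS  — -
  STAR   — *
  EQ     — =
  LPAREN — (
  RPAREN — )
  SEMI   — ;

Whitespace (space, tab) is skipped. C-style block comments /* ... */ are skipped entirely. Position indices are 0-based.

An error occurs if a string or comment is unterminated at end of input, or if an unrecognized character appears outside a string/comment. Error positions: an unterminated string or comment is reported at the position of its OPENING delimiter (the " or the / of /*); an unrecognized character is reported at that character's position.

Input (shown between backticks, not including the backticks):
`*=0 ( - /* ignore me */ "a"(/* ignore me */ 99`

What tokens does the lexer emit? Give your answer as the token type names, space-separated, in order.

Answer: STAR EQ NUM LPAREN MINUS STR LPAREN NUM

Derivation:
pos=0: emit STAR '*'
pos=1: emit EQ '='
pos=2: emit NUM '0' (now at pos=3)
pos=4: emit LPAREN '('
pos=6: emit MINUS '-'
pos=8: enter COMMENT mode (saw '/*')
exit COMMENT mode (now at pos=23)
pos=24: enter STRING mode
pos=24: emit STR "a" (now at pos=27)
pos=27: emit LPAREN '('
pos=28: enter COMMENT mode (saw '/*')
exit COMMENT mode (now at pos=43)
pos=44: emit NUM '99' (now at pos=46)
DONE. 8 tokens: [STAR, EQ, NUM, LPAREN, MINUS, STR, LPAREN, NUM]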